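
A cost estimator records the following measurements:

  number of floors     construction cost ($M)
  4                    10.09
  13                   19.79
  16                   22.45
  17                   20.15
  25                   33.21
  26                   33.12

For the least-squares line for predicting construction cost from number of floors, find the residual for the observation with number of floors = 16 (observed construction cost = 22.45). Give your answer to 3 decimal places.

n = 6, Σx = 101, Σy = 138.81, Σxy = 2690.75, Σx² = 2031
Sxx = Σx² − (Σx)²/n = 2031 − 1700.166667 = 330.833333
Sxy = Σxy − (Σx)(Σy)/n = 2690.75 − 2336.635 = 354.115
b = Sxy/Sxx = 354.115/330.833333 = 1.070373
a = ȳ − b·x̄ = 23.135 − 1.070373·16.833333 = 5.117058
ŷ(16) = 5.117058 + 1.070373·16 = 22.243023
residual = y − ŷ = 22.45 − 22.243023 = 0.206977

0.207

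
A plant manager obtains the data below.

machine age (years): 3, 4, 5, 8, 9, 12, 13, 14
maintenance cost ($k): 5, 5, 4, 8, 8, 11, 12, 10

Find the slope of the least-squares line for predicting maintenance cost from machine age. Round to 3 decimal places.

0.663

n = 8, Σx = 68, Σy = 63, Σxy = 619, Σx² = 704
Sxx = Σx² − (Σx)²/n = 704 − 578 = 126
Sxy = Σxy − (Σx)(Σy)/n = 619 − 535.5 = 83.5
b = Sxy/Sxx = 83.5/126 = 0.662698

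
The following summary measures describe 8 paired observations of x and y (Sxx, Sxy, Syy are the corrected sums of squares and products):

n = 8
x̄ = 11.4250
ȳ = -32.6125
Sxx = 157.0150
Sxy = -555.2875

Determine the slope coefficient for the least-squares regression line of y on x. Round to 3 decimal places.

b = Sxy/Sxx = -555.2875/157.015 = -3.536525

-3.537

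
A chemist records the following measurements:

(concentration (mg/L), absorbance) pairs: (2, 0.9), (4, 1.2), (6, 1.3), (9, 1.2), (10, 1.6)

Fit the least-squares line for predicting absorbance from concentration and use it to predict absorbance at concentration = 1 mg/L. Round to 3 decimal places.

0.920

n = 5, Σx = 31, Σy = 6.2, Σxy = 41.2, Σx² = 237
Sxx = Σx² − (Σx)²/n = 237 − 192.2 = 44.8
Sxy = Σxy − (Σx)(Σy)/n = 41.2 − 38.44 = 2.76
b = Sxy/Sxx = 2.76/44.8 = 0.061607
a = ȳ − b·x̄ = 1.24 − 0.061607·6.2 = 0.858036
ŷ(1) = a + b·1 = 0.858036 + 0.061607·1 = 0.919643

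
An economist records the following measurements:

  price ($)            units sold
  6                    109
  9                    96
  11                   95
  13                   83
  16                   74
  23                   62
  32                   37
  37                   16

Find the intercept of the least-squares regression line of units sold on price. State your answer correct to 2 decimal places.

n = 8, Σx = 147, Σy = 572, Σxy = 8028, Σx² = 3585
Sxx = Σx² − (Σx)²/n = 3585 − 2701.125 = 883.875
Sxy = Σxy − (Σx)(Σy)/n = 8028 − 10510.5 = -2482.5
b = Sxy/Sxx = -2482.5/883.875 = -2.808655
a = ȳ − b·x̄ = 71.5 − (-2.808655)·18.375 = 123.109037

123.11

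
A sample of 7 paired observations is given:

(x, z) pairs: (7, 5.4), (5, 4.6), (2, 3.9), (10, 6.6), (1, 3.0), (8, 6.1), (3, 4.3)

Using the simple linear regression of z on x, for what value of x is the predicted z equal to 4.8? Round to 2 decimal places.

5.03

n = 7, Σx = 36, Σy = 33.9, Σxy = 199.3, Σx² = 252
Sxx = Σx² − (Σx)²/n = 252 − 185.142857 = 66.857143
Sxy = Σxy − (Σx)(Σy)/n = 199.3 − 174.342857 = 24.957143
b = Sxy/Sxx = 24.957143/66.857143 = 0.373291
a = ȳ − b·x̄ = 4.842857 − 0.373291·5.142857 = 2.923077
Set a + b·x = 4.8: x = (4.8 − 2.923077) / 0.373291 = 5.028048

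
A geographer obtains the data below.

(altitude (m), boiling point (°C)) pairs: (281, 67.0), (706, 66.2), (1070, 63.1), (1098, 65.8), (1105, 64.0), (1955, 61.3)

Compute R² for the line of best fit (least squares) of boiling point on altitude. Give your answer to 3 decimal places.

0.815

n = 6, Σx = 6215, Σy = 387.4, Σxy = 395891.1, Σx² = 7970951, Σy² = 25036.38
Sxx = Σx² − (Σx)²/n = 7970951 − 6437704.166667 = 1533246.833333
Sxy = Σxy − (Σx)(Σy)/n = 395891.1 − 401281.833333 = -5390.733333
Syy = Σy² − (Σy)²/n = 25036.38 − 25013.126667 = 23.253333
R² = Sxy²/(Sxx·Syy) = (-5390.733333)²/(1533246.833333·23.253333) = 0.815077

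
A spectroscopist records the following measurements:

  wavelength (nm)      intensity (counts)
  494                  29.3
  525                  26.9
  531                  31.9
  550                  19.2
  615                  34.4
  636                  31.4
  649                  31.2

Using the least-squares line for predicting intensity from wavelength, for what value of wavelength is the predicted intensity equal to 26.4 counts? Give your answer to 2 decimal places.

n = 7, Σx = 4000, Σy = 204.3, Σxy = 117470.8, Σx² = 2308044
Sxx = Σx² − (Σx)²/n = 2308044 − 2285714.285714 = 22329.714286
Sxy = Σxy − (Σx)(Σy)/n = 117470.8 − 116742.857143 = 727.942857
b = Sxy/Sxx = 727.942857/22329.714286 = 0.032600
a = ȳ − b·x̄ = 29.185714 − 0.032600·571.428571 = 10.557292
Set a + b·x = 26.4: x = (26.4 − 10.557292) / 0.032600 = 485.976529

485.98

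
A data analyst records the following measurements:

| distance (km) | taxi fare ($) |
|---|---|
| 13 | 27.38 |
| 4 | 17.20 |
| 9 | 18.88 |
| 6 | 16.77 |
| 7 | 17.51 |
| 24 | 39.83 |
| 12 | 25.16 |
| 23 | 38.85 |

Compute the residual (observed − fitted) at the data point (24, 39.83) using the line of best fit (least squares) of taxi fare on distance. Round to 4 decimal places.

n = 8, Σx = 98, Σy = 201.58, Σxy = 2969.24, Σx² = 1600
Sxx = Σx² − (Σx)²/n = 1600 − 1200.5 = 399.5
Sxy = Σxy − (Σx)(Σy)/n = 2969.24 − 2469.355 = 499.885
b = Sxy/Sxx = 499.885/399.5 = 1.251277
a = ȳ − b·x̄ = 25.1975 − 1.251277·12.25 = 9.869362
ŷ(24) = 9.869362 + 1.251277·24 = 39.9
residual = y − ŷ = 39.83 − 39.9 = -0.07

-0.0700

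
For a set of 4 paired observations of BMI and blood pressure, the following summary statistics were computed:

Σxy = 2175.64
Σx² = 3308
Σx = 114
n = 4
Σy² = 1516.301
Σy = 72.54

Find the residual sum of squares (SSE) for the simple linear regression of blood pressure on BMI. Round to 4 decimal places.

Sxx = Σx² − (Σx)²/n = 3308 − 3249 = 59
Sxy = Σxy − (Σx)(Σy)/n = 2175.64 − 2067.39 = 108.25
Syy = Σy² − (Σy)²/n = 1516.301 − 1315.5129 = 200.7881
b = Sxy/Sxx = 108.25/59 = 1.834746
SSE = Syy − b·Sxy = 200.7881 − 1.834746·108.25 = 2.176871

2.1769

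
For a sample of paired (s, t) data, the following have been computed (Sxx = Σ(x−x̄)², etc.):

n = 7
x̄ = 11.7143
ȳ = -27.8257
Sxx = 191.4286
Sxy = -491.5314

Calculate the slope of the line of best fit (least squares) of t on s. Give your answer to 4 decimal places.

b = Sxy/Sxx = -491.5314/191.4286 = -2.567701

-2.5677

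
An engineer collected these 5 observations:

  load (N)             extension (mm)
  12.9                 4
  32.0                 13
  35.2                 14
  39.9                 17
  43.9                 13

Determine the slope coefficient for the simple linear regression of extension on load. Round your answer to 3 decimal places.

n = 5, Σx = 163.9, Σy = 61, Σxy = 2209.4, Σx² = 5948.67
Sxx = Σx² − (Σx)²/n = 5948.67 − 5372.642 = 576.028
Sxy = Σxy − (Σx)(Σy)/n = 2209.4 − 1999.58 = 209.82
b = Sxy/Sxx = 209.82/576.028 = 0.364253

0.364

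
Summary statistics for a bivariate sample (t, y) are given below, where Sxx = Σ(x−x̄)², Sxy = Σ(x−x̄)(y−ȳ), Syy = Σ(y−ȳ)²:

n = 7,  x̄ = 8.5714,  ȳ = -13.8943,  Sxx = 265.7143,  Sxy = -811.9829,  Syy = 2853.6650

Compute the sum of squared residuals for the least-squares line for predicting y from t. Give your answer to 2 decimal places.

372.37

b = Sxy/Sxx = -811.9829/265.7143 = -3.055849
SSE = Syy − b·Sxy = 2853.665 − (-3.055849)·(-811.9829) = 372.367494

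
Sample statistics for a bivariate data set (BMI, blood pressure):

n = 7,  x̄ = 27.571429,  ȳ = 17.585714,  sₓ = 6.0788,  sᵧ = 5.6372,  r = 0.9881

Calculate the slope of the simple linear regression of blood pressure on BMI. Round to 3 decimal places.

b = r · sᵧ/sₓ = 0.9881 · 5.6372/6.0788 = 0.916319

0.916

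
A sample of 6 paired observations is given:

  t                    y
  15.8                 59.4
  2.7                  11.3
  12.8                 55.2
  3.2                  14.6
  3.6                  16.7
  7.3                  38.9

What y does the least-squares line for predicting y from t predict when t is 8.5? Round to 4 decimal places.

n = 6, Σx = 45.4, Σy = 196.1, Σxy = 2066.4, Σx² = 497.26
Sxx = Σx² − (Σx)²/n = 497.26 − 343.526667 = 153.733333
Sxy = Σxy − (Σx)(Σy)/n = 2066.4 − 1483.823333 = 582.576667
b = Sxy/Sxx = 582.576667/153.733333 = 3.789527
a = ȳ − b·x̄ = 32.683333 − 3.789527·7.566667 = 4.009243
ŷ(8.5) = a + b·8.5 = 4.009243 + 3.789527·8.5 = 36.220225

36.2202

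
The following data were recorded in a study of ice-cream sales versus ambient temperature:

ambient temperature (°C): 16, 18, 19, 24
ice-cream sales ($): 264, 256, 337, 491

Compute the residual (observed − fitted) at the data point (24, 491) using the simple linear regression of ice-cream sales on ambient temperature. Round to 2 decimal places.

n = 4, Σx = 77, Σy = 1348, Σxy = 27019, Σx² = 1517
Sxx = Σx² − (Σx)²/n = 1517 − 1482.25 = 34.75
Sxy = Σxy − (Σx)(Σy)/n = 27019 − 25949 = 1070
b = Sxy/Sxx = 1070/34.75 = 30.791367
a = ȳ − b·x̄ = 337 − 30.791367·19.25 = -255.733813
ŷ(24) = -255.733813 + 30.791367·24 = 483.258993
residual = y − ŷ = 491 − 483.258993 = 7.741007

7.74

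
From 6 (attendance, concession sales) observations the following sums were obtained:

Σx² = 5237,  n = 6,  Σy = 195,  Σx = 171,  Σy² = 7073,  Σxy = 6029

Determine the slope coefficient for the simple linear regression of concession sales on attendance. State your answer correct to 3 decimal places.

1.297

Sxx = Σx² − (Σx)²/n = 5237 − 4873.5 = 363.5
Sxy = Σxy − (Σx)(Σy)/n = 6029 − 5557.5 = 471.5
b = Sxy/Sxx = 471.5/363.5 = 1.297111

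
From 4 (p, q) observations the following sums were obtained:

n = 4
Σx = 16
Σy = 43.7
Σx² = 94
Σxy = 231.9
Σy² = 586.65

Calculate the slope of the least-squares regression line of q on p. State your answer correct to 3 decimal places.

1.903

Sxx = Σx² − (Σx)²/n = 94 − 64 = 30
Sxy = Σxy − (Σx)(Σy)/n = 231.9 − 174.8 = 57.1
b = Sxy/Sxx = 57.1/30 = 1.903333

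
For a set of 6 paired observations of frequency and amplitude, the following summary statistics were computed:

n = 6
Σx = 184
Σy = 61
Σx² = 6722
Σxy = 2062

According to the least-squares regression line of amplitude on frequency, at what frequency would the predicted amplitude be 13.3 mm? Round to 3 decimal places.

48.342

Sxx = Σx² − (Σx)²/n = 6722 − 5642.666667 = 1079.333333
Sxy = Σxy − (Σx)(Σy)/n = 2062 − 1870.666667 = 191.333333
b = Sxy/Sxx = 191.333333/1079.333333 = 0.177270
a = ȳ − b·x̄ = 10.166667 − 0.177270·30.666667 = 4.730389
Set a + b·x = 13.3: x = (13.3 − 4.730389) / 0.177270 = 48.342160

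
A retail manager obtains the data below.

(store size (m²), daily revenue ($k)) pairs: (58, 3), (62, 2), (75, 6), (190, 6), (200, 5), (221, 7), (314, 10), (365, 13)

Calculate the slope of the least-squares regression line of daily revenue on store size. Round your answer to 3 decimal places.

0.028

n = 8, Σx = 1485, Σy = 52, Σxy = 12320, Σx² = 369595
Sxx = Σx² − (Σx)²/n = 369595 − 275653.125 = 93941.875
Sxy = Σxy − (Σx)(Σy)/n = 12320 − 9652.5 = 2667.5
b = Sxy/Sxx = 2667.5/93941.875 = 0.028395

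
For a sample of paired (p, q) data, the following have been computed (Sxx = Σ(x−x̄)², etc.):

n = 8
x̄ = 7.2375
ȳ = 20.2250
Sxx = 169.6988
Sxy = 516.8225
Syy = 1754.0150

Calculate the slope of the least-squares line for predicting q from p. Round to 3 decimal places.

b = Sxy/Sxx = 516.8225/169.6988 = 3.045528

3.046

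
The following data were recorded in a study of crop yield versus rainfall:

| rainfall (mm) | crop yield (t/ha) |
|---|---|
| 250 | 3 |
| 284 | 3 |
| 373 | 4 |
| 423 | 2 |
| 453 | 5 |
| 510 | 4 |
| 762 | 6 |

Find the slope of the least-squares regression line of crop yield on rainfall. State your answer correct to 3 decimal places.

n = 7, Σx = 3055, Σy = 27, Σxy = 12817, Σx² = 1507167
Sxx = Σx² − (Σx)²/n = 1507167 − 1333289.285714 = 173877.714286
Sxy = Σxy − (Σx)(Σy)/n = 12817 − 11783.571429 = 1033.428571
b = Sxy/Sxx = 1033.428571/173877.714286 = 0.005943

0.006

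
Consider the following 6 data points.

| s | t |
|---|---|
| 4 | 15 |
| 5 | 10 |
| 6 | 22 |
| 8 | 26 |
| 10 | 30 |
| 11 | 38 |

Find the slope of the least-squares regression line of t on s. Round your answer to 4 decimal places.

n = 6, Σx = 44, Σy = 141, Σxy = 1168, Σx² = 362
Sxx = Σx² − (Σx)²/n = 362 − 322.666667 = 39.333333
Sxy = Σxy − (Σx)(Σy)/n = 1168 − 1034 = 134
b = Sxy/Sxx = 134/39.333333 = 3.406780

3.4068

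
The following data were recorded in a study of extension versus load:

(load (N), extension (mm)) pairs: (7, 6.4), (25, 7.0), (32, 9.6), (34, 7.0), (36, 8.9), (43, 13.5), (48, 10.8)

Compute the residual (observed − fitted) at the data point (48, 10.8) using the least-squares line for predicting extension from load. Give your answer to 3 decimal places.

n = 7, Σx = 225, Σy = 63.2, Σxy = 2184.3, Σx² = 8303
Sxx = Σx² − (Σx)²/n = 8303 − 7232.142857 = 1070.857143
Sxy = Σxy − (Σx)(Σy)/n = 2184.3 − 2031.428571 = 152.871429
b = Sxy/Sxx = 152.871429/1070.857143 = 0.142756
a = ȳ − b·x̄ = 9.028571 − 0.142756·32.142857 = 4.439981
ŷ(48) = 4.439981 + 0.142756·48 = 11.292276
residual = y − ŷ = 10.8 − 11.292276 = -0.492276

-0.492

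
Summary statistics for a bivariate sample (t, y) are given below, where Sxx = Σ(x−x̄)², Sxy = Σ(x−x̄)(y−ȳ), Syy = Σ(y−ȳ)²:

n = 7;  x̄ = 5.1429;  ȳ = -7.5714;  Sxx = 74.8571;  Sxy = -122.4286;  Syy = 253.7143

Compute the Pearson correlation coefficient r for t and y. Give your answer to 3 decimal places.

-0.888

r = Sxy/√(Sxx·Syy) = -122.4286/√(18992.316727) = -122.4286/137.812615 = -0.888370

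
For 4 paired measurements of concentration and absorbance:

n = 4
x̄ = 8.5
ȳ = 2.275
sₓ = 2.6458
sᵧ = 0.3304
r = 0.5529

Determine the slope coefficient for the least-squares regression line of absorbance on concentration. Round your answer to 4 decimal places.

b = r · sᵧ/sₓ = 0.5529 · 0.3304/2.6458 = 0.069045

0.0690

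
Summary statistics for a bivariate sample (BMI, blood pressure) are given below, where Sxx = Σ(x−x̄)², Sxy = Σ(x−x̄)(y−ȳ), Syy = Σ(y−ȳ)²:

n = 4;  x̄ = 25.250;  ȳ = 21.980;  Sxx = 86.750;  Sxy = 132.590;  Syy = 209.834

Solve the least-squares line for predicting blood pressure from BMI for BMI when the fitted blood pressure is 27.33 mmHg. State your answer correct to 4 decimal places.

28.7504

b = Sxy/Sxx = 132.59/86.75 = 1.528415
a = ȳ − b·x̄ = 21.98 − 1.528415·25.25 = -16.612478
Set a + b·x = 27.33: x = (27.33 − (-16.612478)) / 1.528415 = 28.750358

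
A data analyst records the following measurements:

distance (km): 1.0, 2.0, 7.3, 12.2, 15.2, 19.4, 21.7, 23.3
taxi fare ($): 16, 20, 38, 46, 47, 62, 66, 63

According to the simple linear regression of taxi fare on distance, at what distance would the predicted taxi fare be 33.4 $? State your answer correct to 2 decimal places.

7.55

n = 8, Σx = 102.1, Σy = 358, Σxy = 5711.9, Σx² = 1828.31
Sxx = Σx² − (Σx)²/n = 1828.31 − 1303.05125 = 525.25875
Sxy = Σxy − (Σx)(Σy)/n = 5711.9 − 4568.975 = 1142.925
b = Sxy/Sxx = 1142.925/525.25875 = 2.175928
a = ȳ − b·x̄ = 44.75 − 2.175928·12.7625 = 16.979724
Set a + b·x = 33.4: x = (33.4 − 16.979724) / 2.175928 = 7.546334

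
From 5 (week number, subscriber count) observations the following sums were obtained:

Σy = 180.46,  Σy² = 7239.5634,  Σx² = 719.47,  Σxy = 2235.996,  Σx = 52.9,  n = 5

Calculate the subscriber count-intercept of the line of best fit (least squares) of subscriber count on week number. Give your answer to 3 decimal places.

14.458

Sxx = Σx² − (Σx)²/n = 719.47 − 559.682 = 159.788
Sxy = Σxy − (Σx)(Σy)/n = 2235.996 − 1909.2668 = 326.7292
b = Sxy/Sxx = 326.7292/159.788 = 2.044767
a = ȳ − b·x̄ = 36.092 − 2.044767·10.58 = 14.458367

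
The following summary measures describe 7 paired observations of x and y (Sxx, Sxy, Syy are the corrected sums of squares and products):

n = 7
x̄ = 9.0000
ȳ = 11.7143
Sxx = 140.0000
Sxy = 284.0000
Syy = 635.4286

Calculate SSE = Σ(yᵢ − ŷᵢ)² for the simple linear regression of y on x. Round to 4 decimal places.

59.3143

b = Sxy/Sxx = 284/140 = 2.028571
SSE = Syy − b·Sxy = 635.4286 − 2.028571·284 = 59.314314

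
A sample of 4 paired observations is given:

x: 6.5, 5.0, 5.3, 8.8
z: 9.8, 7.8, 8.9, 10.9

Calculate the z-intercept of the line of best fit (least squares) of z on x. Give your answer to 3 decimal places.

n = 4, Σx = 25.6, Σy = 37.4, Σxy = 245.79, Σx² = 172.78
Sxx = Σx² − (Σx)²/n = 172.78 − 163.84 = 8.94
Sxy = Σxy − (Σx)(Σy)/n = 245.79 − 239.36 = 6.43
b = Sxy/Sxx = 6.43/8.94 = 0.719239
a = ȳ − b·x̄ = 9.35 − 0.719239·6.4 = 4.746868

4.747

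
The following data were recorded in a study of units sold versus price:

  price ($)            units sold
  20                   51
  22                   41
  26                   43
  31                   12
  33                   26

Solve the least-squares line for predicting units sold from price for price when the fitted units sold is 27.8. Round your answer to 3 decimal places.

n = 5, Σx = 132, Σy = 173, Σxy = 4270, Σx² = 3610
Sxx = Σx² − (Σx)²/n = 3610 − 3484.8 = 125.2
Sxy = Σxy − (Σx)(Σy)/n = 4270 − 4567.2 = -297.2
b = Sxy/Sxx = -297.2/125.2 = -2.373802
a = ȳ − b·x̄ = 34.6 − (-2.373802)·26.4 = 97.268371
Set a + b·x = 27.8: x = (27.8 − 97.268371) / (-2.373802) = 29.264603

29.265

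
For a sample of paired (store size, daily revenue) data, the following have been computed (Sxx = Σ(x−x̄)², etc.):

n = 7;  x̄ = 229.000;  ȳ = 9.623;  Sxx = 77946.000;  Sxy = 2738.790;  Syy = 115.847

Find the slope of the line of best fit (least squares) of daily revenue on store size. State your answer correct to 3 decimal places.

b = Sxy/Sxx = 2738.79/77946 = 0.035137

0.035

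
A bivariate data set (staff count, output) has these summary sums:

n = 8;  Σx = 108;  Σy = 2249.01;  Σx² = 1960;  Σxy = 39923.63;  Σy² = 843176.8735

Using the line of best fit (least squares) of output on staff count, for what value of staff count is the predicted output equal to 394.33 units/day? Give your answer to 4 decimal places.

Sxx = Σx² − (Σx)²/n = 1960 − 1458 = 502
Sxy = Σxy − (Σx)(Σy)/n = 39923.63 − 30361.635 = 9561.995
b = Sxy/Sxx = 9561.995/502 = 19.047799
a = ȳ − b·x̄ = 281.12625 − 19.047799·13.5 = 23.980966
Set a + b·x = 394.33: x = (394.33 − 23.980966) / 19.047799 = 19.443141

19.4431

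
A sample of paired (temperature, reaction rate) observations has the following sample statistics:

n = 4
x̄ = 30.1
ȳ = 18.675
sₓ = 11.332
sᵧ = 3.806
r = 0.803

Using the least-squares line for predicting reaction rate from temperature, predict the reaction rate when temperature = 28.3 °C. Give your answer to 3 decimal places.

18.190

b = r · sᵧ/sₓ = 0.803 · 3.806/11.332 = 0.269698
a = ȳ − b·x̄ = 18.675 − 0.269698·30.1 = 10.557089
ŷ(28.3) = a + b·28.3 = 10.557089 + 0.269698·28.3 = 18.189544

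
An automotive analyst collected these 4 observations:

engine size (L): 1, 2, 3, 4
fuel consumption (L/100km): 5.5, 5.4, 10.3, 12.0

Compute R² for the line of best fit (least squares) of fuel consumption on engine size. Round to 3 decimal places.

0.877

n = 4, Σx = 10, Σy = 33.2, Σxy = 95.2, Σx² = 30, Σy² = 309.5
Sxx = Σx² − (Σx)²/n = 30 − 25 = 5
Sxy = Σxy − (Σx)(Σy)/n = 95.2 − 83 = 12.2
Syy = Σy² − (Σy)²/n = 309.5 − 275.56 = 33.94
R² = Sxy²/(Sxx·Syy) = (12.2)²/(5·33.94) = 0.877077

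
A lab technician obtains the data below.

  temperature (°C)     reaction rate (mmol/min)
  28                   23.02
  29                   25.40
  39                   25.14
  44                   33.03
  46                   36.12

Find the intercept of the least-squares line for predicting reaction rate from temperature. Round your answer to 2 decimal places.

6.17

n = 5, Σx = 186, Σy = 142.71, Σxy = 5476.46, Σx² = 7198
Sxx = Σx² − (Σx)²/n = 7198 − 6919.2 = 278.8
Sxy = Σxy − (Σx)(Σy)/n = 5476.46 − 5308.812 = 167.648
b = Sxy/Sxx = 167.648/278.8 = 0.601320
a = ȳ − b·x̄ = 28.542 − 0.601320·37.2 = 6.172898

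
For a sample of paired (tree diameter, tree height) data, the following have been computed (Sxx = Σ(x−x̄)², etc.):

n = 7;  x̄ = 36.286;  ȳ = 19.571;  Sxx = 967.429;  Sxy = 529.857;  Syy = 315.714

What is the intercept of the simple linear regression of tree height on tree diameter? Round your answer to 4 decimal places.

b = Sxy/Sxx = 529.857/967.429 = 0.547696
a = ȳ − b·x̄ = 19.571 − 0.547696·36.286 = -0.302697

-0.3027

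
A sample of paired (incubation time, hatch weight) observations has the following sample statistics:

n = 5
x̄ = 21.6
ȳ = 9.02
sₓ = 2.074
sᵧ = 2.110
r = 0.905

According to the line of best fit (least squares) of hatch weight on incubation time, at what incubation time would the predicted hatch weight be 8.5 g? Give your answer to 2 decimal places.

21.04

b = r · sᵧ/sₓ = 0.905 · 2.11/2.074 = 0.920709
a = ȳ − b·x̄ = 9.02 − 0.920709·21.6 = -10.867310
Set a + b·x = 8.5: x = (8.5 − (-10.867310)) / 0.920709 = 21.035218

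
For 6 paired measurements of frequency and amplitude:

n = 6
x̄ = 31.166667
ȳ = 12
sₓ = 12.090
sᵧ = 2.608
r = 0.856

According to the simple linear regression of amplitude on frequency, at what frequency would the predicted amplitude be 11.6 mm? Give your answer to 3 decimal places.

29.000

b = r · sᵧ/sₓ = 0.856 · 2.608/12.09 = 0.184652
a = ȳ − b·x̄ = 12 − 0.184652·31.166667 = 6.244999
Set a + b·x = 11.6: x = (11.6 − 6.244999) / 0.184652 = 29.000435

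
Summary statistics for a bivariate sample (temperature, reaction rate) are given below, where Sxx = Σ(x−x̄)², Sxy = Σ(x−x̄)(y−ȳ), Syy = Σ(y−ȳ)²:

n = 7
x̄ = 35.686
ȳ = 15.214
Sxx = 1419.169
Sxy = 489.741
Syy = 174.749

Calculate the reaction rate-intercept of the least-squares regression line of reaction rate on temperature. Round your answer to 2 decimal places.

b = Sxy/Sxx = 489.741/1419.169 = 0.345090
a = ȳ − b·x̄ = 15.214 − 0.345090·35.686 = 2.899119

2.90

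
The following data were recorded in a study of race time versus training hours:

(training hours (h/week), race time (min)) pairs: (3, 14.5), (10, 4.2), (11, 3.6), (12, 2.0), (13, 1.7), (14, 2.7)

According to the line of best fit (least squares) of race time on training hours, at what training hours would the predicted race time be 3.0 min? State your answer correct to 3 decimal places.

n = 6, Σx = 63, Σy = 28.7, Σxy = 209, Σx² = 739
Sxx = Σx² − (Σx)²/n = 739 − 661.5 = 77.5
Sxy = Σxy − (Σx)(Σy)/n = 209 − 301.35 = -92.35
b = Sxy/Sxx = -92.35/77.5 = -1.191613
a = ȳ − b·x̄ = 4.783333 − (-1.191613)·10.5 = 17.295269
Set a + b·x = 3.0: x = (3.0 − 17.295269) / (-1.191613) = 11.996571

11.997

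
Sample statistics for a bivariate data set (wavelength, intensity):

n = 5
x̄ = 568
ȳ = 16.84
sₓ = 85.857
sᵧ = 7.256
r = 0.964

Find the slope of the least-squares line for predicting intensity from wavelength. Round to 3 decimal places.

b = r · sᵧ/sₓ = 0.964 · 7.256/85.857 = 0.081470

0.081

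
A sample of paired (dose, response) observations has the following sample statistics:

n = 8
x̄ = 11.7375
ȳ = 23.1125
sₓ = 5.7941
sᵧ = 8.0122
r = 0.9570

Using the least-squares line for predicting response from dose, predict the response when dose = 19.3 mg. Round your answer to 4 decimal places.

33.1204

b = r · sᵧ/sₓ = 0.957 · 8.0122/5.7941 = 1.323359
a = ȳ − b·x̄ = 23.1125 − 1.323359·11.7375 = 7.579572
ŷ(19.3) = a + b·19.3 = 7.579572 + 1.323359·19.3 = 33.120404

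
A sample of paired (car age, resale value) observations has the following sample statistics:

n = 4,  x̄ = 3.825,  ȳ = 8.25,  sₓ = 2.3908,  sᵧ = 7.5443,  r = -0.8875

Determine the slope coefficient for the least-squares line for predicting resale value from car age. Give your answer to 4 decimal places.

-2.8006

b = r · sᵧ/sₓ = -0.8875 · 7.5443/2.3908 = -2.800555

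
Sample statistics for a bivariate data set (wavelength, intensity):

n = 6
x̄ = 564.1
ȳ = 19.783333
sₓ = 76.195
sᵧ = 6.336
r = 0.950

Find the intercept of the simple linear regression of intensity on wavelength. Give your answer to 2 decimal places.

-24.78

b = r · sᵧ/sₓ = 0.95 · 6.336/76.195 = 0.078997
a = ȳ − b·x̄ = 19.783333 − 0.078997·564.1 = -24.779049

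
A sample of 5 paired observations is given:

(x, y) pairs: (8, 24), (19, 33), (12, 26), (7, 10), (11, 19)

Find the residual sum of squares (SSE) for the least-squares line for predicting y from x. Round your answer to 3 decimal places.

n = 5, Σx = 57, Σy = 112, Σxy = 1410, Σx² = 739, Σy² = 2802
Sxx = Σx² − (Σx)²/n = 739 − 649.8 = 89.2
Sxy = Σxy − (Σx)(Σy)/n = 1410 − 1276.8 = 133.2
Syy = Σy² − (Σy)²/n = 2802 − 2508.8 = 293.2
b = Sxy/Sxx = 133.2/89.2 = 1.493274
SSE = Syy − b·Sxy = 293.2 − 1.493274·133.2 = 94.295964

94.296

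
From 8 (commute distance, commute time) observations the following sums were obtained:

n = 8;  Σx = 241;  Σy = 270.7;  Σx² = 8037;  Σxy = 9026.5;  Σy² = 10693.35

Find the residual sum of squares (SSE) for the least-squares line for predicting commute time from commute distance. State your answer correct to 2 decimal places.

Sxx = Σx² − (Σx)²/n = 8037 − 7260.125 = 776.875
Sxy = Σxy − (Σx)(Σy)/n = 9026.5 − 8154.8375 = 871.6625
Syy = Σy² − (Σy)²/n = 10693.35 − 9159.81125 = 1533.53875
b = Sxy/Sxx = 871.6625/776.875 = 1.122011
SSE = Syy − b·Sxy = 1533.53875 − 1.122011·871.6625 = 555.523607

555.52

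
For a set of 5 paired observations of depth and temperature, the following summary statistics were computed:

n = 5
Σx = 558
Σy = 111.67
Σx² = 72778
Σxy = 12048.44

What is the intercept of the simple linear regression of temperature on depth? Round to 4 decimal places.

Sxx = Σx² − (Σx)²/n = 72778 − 62272.8 = 10505.2
Sxy = Σxy − (Σx)(Σy)/n = 12048.44 − 12462.372 = -413.932
b = Sxy/Sxx = -413.932/10505.2 = -0.039403
a = ȳ − b·x̄ = 22.334 − (-0.039403)·111.6 = 26.731328

26.7313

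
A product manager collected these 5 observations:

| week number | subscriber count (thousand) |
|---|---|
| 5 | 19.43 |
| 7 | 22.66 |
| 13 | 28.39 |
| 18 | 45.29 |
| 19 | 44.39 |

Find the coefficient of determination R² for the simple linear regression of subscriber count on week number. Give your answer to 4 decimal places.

0.9447

n = 5, Σx = 62, Σy = 160.16, Σxy = 2283.47, Σx² = 928, Σy² = 5718.6488
Sxx = Σx² − (Σx)²/n = 928 − 768.8 = 159.2
Sxy = Σxy − (Σx)(Σy)/n = 2283.47 − 1985.984 = 297.486
Syy = Σy² − (Σy)²/n = 5718.6488 − 5130.24512 = 588.40368
R² = Sxy²/(Sxx·Syy) = (297.486)²/(159.2·588.40368) = 0.944745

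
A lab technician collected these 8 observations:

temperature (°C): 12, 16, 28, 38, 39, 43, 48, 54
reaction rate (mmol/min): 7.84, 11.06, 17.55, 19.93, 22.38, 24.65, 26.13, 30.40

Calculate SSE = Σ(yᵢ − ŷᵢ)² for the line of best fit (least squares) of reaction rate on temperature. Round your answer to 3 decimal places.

5.632

n = 8, Σx = 278, Σy = 159.94, Σxy = 6348.39, Σx² = 11218, Σy² = 3604.4204
Sxx = Σx² − (Σx)²/n = 11218 − 9660.5 = 1557.5
Sxy = Σxy − (Σx)(Σy)/n = 6348.39 − 5557.915 = 790.475
Syy = Σy² − (Σy)²/n = 3604.4204 − 3197.60045 = 406.81995
b = Sxy/Sxx = 790.475/1557.5 = 0.507528
SSE = Syy − b·Sxy = 406.81995 − 0.507528·790.475 = 5.631683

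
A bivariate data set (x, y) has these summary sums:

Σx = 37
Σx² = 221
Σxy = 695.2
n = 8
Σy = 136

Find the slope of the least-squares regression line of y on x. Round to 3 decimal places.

Sxx = Σx² − (Σx)²/n = 221 − 171.125 = 49.875
Sxy = Σxy − (Σx)(Σy)/n = 695.2 − 629 = 66.2
b = Sxy/Sxx = 66.2/49.875 = 1.327318

1.327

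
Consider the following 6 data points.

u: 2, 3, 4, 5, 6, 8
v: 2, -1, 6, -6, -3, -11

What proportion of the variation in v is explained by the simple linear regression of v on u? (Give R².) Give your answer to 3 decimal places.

0.607

n = 6, Σx = 28, Σy = -13, Σxy = -111, Σx² = 154, Σy² = 207
Sxx = Σx² − (Σx)²/n = 154 − 130.666667 = 23.333333
Sxy = Σxy − (Σx)(Σy)/n = -111 − (-60.666667) = -50.333333
Syy = Σy² − (Σy)²/n = 207 − 28.166667 = 178.833333
R² = Sxy²/(Sxx·Syy) = (-50.333333)²/(23.333333·178.833333) = 0.607136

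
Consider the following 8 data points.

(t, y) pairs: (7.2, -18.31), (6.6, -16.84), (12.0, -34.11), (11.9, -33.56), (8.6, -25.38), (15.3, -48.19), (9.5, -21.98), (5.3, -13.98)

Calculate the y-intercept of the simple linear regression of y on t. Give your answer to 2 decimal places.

5.65

n = 8, Σx = 76.4, Σy = -212.35, Σxy = -2290.139, Σx² = 807.4
Sxx = Σx² − (Σx)²/n = 807.4 − 729.62 = 77.78
Sxy = Σxy − (Σx)(Σy)/n = -2290.139 − (-2027.9425) = -262.1965
b = Sxy/Sxx = -262.1965/77.78 = -3.371002
a = ȳ − b·x̄ = -26.54375 − (-3.371002)·9.55 = 5.649315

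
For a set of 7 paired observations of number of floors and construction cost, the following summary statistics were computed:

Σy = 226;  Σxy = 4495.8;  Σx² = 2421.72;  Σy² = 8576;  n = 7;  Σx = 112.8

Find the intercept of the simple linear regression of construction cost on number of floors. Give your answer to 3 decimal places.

Sxx = Σx² − (Σx)²/n = 2421.72 − 1817.691429 = 604.028571
Sxy = Σxy − (Σx)(Σy)/n = 4495.8 − 3641.828571 = 853.971429
b = Sxy/Sxx = 853.971429/604.028571 = 1.413793
a = ȳ − b·x̄ = 32.285714 − 1.413793·16.114286 = 9.503448

9.503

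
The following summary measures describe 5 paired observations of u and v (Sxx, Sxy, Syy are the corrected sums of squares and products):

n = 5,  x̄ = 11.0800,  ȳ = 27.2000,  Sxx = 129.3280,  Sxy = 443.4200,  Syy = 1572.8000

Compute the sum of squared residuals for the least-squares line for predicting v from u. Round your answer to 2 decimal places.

b = Sxy/Sxx = 443.42/129.328 = 3.428647
SSE = Syy − b·Sxy = 1572.8 − 3.428647·443.42 = 52.469550

52.47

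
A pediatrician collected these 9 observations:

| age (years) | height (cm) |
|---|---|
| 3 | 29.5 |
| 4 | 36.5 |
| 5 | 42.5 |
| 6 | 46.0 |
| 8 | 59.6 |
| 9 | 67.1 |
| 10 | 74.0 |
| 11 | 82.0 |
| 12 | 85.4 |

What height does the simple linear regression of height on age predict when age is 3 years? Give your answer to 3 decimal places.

29.147

n = 9, Σx = 68, Σy = 522.6, Σxy = 4470.5, Σx² = 596
Sxx = Σx² − (Σx)²/n = 596 − 513.777778 = 82.222222
Sxy = Σxy − (Σx)(Σy)/n = 4470.5 − 3948.533333 = 521.966667
b = Sxy/Sxx = 521.966667/82.222222 = 6.348243
a = ȳ − b·x̄ = 58.066667 − 6.348243·7.555556 = 10.102162
ŷ(3) = a + b·3 = 10.102162 + 6.348243·3 = 29.146892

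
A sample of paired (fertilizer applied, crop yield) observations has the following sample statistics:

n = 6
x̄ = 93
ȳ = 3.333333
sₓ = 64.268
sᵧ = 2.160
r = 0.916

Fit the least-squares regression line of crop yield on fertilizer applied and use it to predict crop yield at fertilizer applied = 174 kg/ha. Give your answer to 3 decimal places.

b = r · sᵧ/sₓ = 0.916 · 2.16/64.268 = 0.030786
a = ȳ − b·x̄ = 3.333333 − 0.030786·93 = 0.470227
ŷ(174) = a + b·174 = 0.470227 + 0.030786·174 = 5.827006

5.827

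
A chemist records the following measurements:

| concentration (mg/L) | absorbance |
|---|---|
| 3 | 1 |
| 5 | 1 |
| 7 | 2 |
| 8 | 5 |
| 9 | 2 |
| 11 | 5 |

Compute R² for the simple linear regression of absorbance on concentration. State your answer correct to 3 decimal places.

n = 6, Σx = 43, Σy = 16, Σxy = 135, Σx² = 349, Σy² = 60
Sxx = Σx² − (Σx)²/n = 349 − 308.166667 = 40.833333
Sxy = Σxy − (Σx)(Σy)/n = 135 − 114.666667 = 20.333333
Syy = Σy² − (Σy)²/n = 60 − 42.666667 = 17.333333
R² = Sxy²/(Sxx·Syy) = (20.333333)²/(40.833333·17.333333) = 0.584144

0.584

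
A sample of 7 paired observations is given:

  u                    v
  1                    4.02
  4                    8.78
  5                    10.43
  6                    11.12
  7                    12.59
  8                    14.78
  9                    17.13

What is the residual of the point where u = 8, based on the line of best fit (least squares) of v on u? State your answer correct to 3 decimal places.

n = 7, Σx = 40, Σy = 78.85, Σxy = 518.55, Σx² = 272
Sxx = Σx² − (Σx)²/n = 272 − 228.571429 = 43.428571
Sxy = Σxy − (Σx)(Σy)/n = 518.55 − 450.571429 = 67.978571
b = Sxy/Sxx = 67.978571/43.428571 = 1.565296
a = ȳ − b·x̄ = 11.264286 − 1.565296·5.714286 = 2.319737
ŷ(8) = 2.319737 + 1.565296·8 = 14.842105
residual = y − ŷ = 14.78 − 14.842105 = -0.062105

-0.062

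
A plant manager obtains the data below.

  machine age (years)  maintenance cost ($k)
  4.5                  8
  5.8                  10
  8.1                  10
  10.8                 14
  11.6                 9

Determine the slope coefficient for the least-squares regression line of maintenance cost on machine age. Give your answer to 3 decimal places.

n = 5, Σx = 40.8, Σy = 51, Σxy = 430.6, Σx² = 370.7
Sxx = Σx² − (Σx)²/n = 370.7 − 332.928 = 37.772
Sxy = Σxy − (Σx)(Σy)/n = 430.6 − 416.16 = 14.44
b = Sxy/Sxx = 14.44/37.772 = 0.382294

0.382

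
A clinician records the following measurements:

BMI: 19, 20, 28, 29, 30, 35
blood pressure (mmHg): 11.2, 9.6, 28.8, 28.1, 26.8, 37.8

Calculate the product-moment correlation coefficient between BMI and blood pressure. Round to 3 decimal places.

0.982

n = 6, Σx = 161, Σy = 142.3, Σxy = 4153.1, Σx² = 4511, Σy² = 3983.73
Sxx = Σx² − (Σx)²/n = 4511 − 4320.166667 = 190.833333
Sxy = Σxy − (Σx)(Σy)/n = 4153.1 − 3818.383333 = 334.716667
Syy = Σy² − (Σy)²/n = 3983.73 − 3374.881667 = 608.848333
r = Sxy/√(Sxx·Syy) = 334.716667/√(116188.556944) = 334.716667/340.864426 = 0.981964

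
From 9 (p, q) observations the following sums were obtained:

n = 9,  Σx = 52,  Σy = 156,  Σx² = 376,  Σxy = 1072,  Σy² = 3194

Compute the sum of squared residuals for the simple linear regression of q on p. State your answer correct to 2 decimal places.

Sxx = Σx² − (Σx)²/n = 376 − 300.444444 = 75.555556
Sxy = Σxy − (Σx)(Σy)/n = 1072 − 901.333333 = 170.666667
Syy = Σy² − (Σy)²/n = 3194 − 2704 = 490
b = Sxy/Sxx = 170.666667/75.555556 = 2.258824
SSE = Syy − b·Sxy = 490 − 2.258824·170.666667 = 104.494118

104.49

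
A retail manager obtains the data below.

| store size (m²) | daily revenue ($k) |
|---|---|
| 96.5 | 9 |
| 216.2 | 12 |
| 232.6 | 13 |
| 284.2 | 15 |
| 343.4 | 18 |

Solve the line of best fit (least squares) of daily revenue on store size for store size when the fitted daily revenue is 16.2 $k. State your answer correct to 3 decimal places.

312.331

n = 5, Σx = 1172.9, Σy = 67, Σxy = 16930.9, Σx² = 308850.65
Sxx = Σx² − (Σx)²/n = 308850.65 − 275138.882 = 33711.768
Sxy = Σxy − (Σx)(Σy)/n = 16930.9 − 15716.86 = 1214.04
b = Sxy/Sxx = 1214.04/33711.768 = 0.036012
a = ȳ − b·x̄ = 13.4 − 0.036012·234.58 = 4.952223
Set a + b·x = 16.2: x = (16.2 − 4.952223) / 0.036012 = 312.331104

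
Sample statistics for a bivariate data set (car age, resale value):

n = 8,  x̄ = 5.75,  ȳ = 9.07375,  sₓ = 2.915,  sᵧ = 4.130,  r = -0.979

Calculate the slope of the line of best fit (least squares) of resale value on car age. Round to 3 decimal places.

-1.387

b = r · sᵧ/sₓ = -0.979 · 4.13/2.915 = -1.387057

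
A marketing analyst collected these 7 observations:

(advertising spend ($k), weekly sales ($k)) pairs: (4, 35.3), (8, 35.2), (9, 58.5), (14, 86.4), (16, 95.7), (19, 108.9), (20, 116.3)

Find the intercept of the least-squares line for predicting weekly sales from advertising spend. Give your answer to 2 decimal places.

n = 7, Σx = 90, Σy = 536.3, Σxy = 8085.2, Σx² = 1374
Sxx = Σx² − (Σx)²/n = 1374 − 1157.142857 = 216.857143
Sxy = Σxy − (Σx)(Σy)/n = 8085.2 − 6895.285714 = 1189.914286
b = Sxy/Sxx = 1189.914286/216.857143 = 5.487088
a = ȳ − b·x̄ = 76.614286 − 5.487088·12.857143 = 6.066008

6.07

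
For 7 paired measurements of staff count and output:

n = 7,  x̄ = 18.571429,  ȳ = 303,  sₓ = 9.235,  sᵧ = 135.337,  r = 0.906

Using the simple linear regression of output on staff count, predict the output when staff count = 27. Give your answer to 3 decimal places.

414.908

b = r · sᵧ/sₓ = 0.906 · 135.337/9.235 = 13.277241
a = ȳ − b·x̄ = 303 − 13.277241·18.571429 = 56.422659
ŷ(27) = a + b·27 = 56.422659 + 13.277241·27 = 414.908170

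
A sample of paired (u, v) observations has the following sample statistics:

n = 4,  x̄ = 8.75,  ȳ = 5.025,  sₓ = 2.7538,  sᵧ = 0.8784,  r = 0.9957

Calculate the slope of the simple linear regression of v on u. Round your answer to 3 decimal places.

b = r · sᵧ/sₓ = 0.9957 · 0.8784/2.7538 = 0.317606

0.318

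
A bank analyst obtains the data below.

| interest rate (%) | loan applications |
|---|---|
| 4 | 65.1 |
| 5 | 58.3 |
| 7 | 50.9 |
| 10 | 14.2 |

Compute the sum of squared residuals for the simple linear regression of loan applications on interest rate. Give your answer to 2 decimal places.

87.12

n = 4, Σx = 26, Σy = 188.5, Σxy = 1050.2, Σx² = 190, Σy² = 10429.35
Sxx = Σx² − (Σx)²/n = 190 − 169 = 21
Sxy = Σxy − (Σx)(Σy)/n = 1050.2 − 1225.25 = -175.05
Syy = Σy² − (Σy)²/n = 10429.35 − 8883.0625 = 1546.2875
b = Sxy/Sxx = -175.05/21 = -8.335714
SSE = Syy − b·Sxy = 1546.2875 − (-8.335714)·(-175.05) = 87.120714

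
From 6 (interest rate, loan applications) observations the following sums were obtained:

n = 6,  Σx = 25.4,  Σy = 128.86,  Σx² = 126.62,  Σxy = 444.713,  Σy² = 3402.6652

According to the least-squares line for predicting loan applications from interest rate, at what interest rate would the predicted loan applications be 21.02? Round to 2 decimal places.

4.32

Sxx = Σx² − (Σx)²/n = 126.62 − 107.526667 = 19.093333
Sxy = Σxy − (Σx)(Σy)/n = 444.713 − 545.507333 = -100.794333
b = Sxy/Sxx = -100.794333/19.093333 = -5.279033
a = ȳ − b·x̄ = 21.476667 − (-5.279033)·4.233333 = 43.824572
Set a + b·x = 21.02: x = (21.02 − 43.824572) / (-5.279033) = 4.319839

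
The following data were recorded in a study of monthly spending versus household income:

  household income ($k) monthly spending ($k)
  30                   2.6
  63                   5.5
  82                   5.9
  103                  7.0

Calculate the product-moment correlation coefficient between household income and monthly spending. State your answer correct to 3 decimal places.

0.973

n = 4, Σx = 278, Σy = 21, Σxy = 1629.3, Σx² = 22202, Σy² = 120.82
Sxx = Σx² − (Σx)²/n = 22202 − 19321 = 2881
Sxy = Σxy − (Σx)(Σy)/n = 1629.3 − 1459.5 = 169.8
Syy = Σy² − (Σy)²/n = 120.82 − 110.25 = 10.57
r = Sxy/√(Sxx·Syy) = 169.8/√(30452.17) = 169.8/174.505501 = 0.973035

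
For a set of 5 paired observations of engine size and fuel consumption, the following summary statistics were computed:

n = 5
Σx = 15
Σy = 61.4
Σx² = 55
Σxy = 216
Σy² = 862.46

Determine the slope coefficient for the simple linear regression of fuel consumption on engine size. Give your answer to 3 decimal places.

Sxx = Σx² − (Σx)²/n = 55 − 45 = 10
Sxy = Σxy − (Σx)(Σy)/n = 216 − 184.2 = 31.8
b = Sxy/Sxx = 31.8/10 = 3.18

3.180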